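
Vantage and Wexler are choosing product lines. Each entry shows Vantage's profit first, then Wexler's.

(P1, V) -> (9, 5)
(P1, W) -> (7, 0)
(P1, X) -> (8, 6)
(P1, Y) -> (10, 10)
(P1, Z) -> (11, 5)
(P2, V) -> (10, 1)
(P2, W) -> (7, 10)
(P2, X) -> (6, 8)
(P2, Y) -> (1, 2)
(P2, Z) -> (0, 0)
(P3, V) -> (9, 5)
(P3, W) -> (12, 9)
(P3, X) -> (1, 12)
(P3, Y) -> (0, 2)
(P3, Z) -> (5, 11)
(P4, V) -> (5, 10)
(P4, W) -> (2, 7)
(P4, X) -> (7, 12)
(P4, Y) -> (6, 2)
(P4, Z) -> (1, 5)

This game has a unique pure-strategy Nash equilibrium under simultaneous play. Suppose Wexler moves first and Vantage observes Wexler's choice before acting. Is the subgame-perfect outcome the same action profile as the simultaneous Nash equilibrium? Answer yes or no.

Solve by backward induction (Wexler leads).
- V: Vantage compares 9, 10, 9, 5 and picks P2; Wexler would get 1.
- W: Vantage compares 7, 7, 12, 2 and picks P3; Wexler would get 9.
- X: Vantage compares 8, 6, 1, 7 and picks P1; Wexler would get 6.
- Y: Vantage compares 10, 1, 0, 6 and picks P1; Wexler would get 10.
- Z: Vantage compares 11, 0, 5, 1 and picks P1; Wexler would get 5.
Wexler's induced payoffs are 1, 9, 6, 10, 5, so Wexler commits to Y. Subgame-perfect outcome: (P1, Y) with payoffs (10, 10).
For the simultaneous game, intersect best replies.
Vantage's best replies: V→P2; W→P3; X→P1; Y→P1; Z→P1.
Wexler's best replies: P1→Y; P2→W; P3→X; P4→X.
The unique mutual best reply is (P1, Y), giving (10, 10).
Sequential outcome (P1, Y) coincides with the Nash profile (P1, Y).

yes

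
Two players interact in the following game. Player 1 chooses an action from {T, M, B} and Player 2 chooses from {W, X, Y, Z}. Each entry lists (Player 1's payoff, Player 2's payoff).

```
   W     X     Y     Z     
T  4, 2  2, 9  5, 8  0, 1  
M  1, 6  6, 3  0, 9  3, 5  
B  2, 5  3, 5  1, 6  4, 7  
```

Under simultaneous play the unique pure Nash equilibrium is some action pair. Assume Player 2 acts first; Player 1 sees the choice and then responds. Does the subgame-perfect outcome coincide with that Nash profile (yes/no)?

no

Solve by backward induction (Player 2 leads).
- W: Player 1 compares 4, 1, 2 and picks T; Player 2 would get 2.
- X: Player 1 compares 2, 6, 3 and picks M; Player 2 would get 3.
- Y: Player 1 compares 5, 0, 1 and picks T; Player 2 would get 8.
- Z: Player 1 compares 0, 3, 4 and picks B; Player 2 would get 7.
Maximizing over 2, 3, 8, 7, Player 2 chooses Y. Subgame-perfect outcome: (T, Y) with payoffs (5, 8).
Under simultaneous play:
Player 1's best replies: W→T; X→M; Y→T; Z→B.
Player 2's best replies: T→X; M→Y; B→Z.
Only (B, Z) has each player best-responding; Nash payoffs (4, 7).
Sequential outcome (T, Y) differs from the Nash profile (B, Z).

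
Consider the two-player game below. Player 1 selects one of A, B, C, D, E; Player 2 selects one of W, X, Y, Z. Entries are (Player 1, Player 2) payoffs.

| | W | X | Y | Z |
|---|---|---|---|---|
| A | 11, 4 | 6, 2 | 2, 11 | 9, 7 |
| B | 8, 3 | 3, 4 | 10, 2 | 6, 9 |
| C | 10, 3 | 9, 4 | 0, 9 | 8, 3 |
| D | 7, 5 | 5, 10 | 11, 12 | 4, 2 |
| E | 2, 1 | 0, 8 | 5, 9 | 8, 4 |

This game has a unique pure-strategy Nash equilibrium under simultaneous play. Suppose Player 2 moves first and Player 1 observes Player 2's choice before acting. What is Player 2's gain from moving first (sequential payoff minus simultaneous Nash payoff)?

0

Work backward from Player 1's decision.
- W: Player 1 compares 11, 8, 10, 7, 2 and picks A; Player 2 would get 4.
- X: Player 1 compares 6, 3, 9, 5, 0 and picks C; Player 2 would get 4.
- Y: Player 1 compares 2, 10, 0, 11, 5 and picks D; Player 2 would get 12.
- Z: Player 1 compares 9, 6, 8, 4, 8 and picks A; Player 2 would get 7.
Among 4, 4, 12, 7, the best is 12 at Y. Subgame-perfect outcome: (D, Y) with payoffs (11, 12).
Under simultaneous play:
Player 1's best replies: W→A; X→C; Y→D; Z→A.
Player 2's best replies: A→Y; B→Z; C→Y; D→Y; E→Y.
The unique mutual best reply is (D, Y), giving (11, 12).
Player 2's commitment gain: 12 − 12 = 0.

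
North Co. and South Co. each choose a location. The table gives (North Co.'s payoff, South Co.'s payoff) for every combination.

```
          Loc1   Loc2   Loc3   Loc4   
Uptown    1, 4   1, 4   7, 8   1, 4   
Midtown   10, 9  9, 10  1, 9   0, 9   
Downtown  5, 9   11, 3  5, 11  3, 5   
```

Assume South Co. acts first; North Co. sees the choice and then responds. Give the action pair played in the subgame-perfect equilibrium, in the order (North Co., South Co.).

(Midtown, Loc1)

Work backward from North Co.'s decision.
- Loc1 → North Co. plays Midtown (best of 1, 10, 5); South Co. gets 9.
- Loc2 → North Co. plays Downtown (best of 1, 9, 11); South Co. gets 3.
- Loc3 → North Co. plays Uptown (best of 7, 1, 5); South Co. gets 8.
- Loc4 → North Co. plays Downtown (best of 1, 0, 3); South Co. gets 5.
Among 9, 3, 8, 5, the best is 9 at Loc1. Subgame-perfect outcome: (Midtown, Loc1) with payoffs (10, 9).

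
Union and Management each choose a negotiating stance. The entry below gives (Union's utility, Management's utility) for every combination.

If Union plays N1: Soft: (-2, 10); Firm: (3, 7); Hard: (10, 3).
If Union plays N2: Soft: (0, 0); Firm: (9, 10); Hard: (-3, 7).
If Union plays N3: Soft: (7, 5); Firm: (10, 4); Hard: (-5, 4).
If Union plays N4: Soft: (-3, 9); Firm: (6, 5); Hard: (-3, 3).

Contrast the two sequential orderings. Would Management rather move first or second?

second

If Union leads: Management's best replies are N1→Soft, N2→Firm, N3→Soft, N4→Soft; Union's induced payoffs -2, 9, 7, -3; outcome (N2, Firm), payoffs (9, 10).
If Management leads: Union's best replies are Soft→N3, Firm→N3, Hard→N1; Management's induced payoffs 5, 4, 3; outcome (N3, Soft), payoffs (7, 5).
Management gets 5 moving first and 10 moving second, so Management prefers to move second.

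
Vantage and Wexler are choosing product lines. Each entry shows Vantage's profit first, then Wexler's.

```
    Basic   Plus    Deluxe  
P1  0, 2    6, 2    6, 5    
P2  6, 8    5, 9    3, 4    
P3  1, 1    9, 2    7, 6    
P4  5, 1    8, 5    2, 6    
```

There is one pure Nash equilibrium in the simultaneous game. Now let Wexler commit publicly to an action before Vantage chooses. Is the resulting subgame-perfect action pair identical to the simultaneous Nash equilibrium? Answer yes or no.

Work backward from Vantage's decision.
- Basic: BR = P2, leader payoff 8.
- Plus: BR = P3, leader payoff 2.
- Deluxe: BR = P3, leader payoff 6.
Among 8, 2, 6, the best is 8 at Basic. Subgame-perfect outcome: (P2, Basic) with payoffs (6, 8).
For the simultaneous game, intersect best replies.
Vantage's best replies: Basic→P2; Plus→P3; Deluxe→P3.
Wexler's best replies: P1→Deluxe; P2→Plus; P3→Deluxe; P4→Deluxe.
Only (P3, Deluxe) has each player best-responding; Nash payoffs (7, 6).
Sequential outcome (P2, Basic) differs from the Nash profile (P3, Deluxe).

no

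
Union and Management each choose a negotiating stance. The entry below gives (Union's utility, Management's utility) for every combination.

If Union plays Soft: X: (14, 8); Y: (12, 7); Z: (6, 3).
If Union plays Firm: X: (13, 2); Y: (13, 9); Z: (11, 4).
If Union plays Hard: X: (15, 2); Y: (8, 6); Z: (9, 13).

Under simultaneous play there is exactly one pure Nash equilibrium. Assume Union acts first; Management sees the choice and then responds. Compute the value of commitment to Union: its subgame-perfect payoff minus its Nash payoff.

Management best-responds to each possible Union move:
- Soft: Management compares 8, 7, 3 and picks X; Union would get 14.
- Firm: Management compares 2, 9, 4 and picks Y; Union would get 13.
- Hard: Management compares 2, 6, 13 and picks Z; Union would get 9.
Among 14, 13, 9, the best is 14 at Soft. Subgame-perfect outcome: (Soft, X) with payoffs (14, 8).
Now find the simultaneous Nash equilibrium.
Union's best replies: X→Hard; Y→Firm; Z→Firm.
Management's best replies: Soft→X; Firm→Y; Hard→Z.
The unique mutual best reply is (Firm, Y), giving (13, 9).
Union's commitment gain: 14 − 13 = 1.

1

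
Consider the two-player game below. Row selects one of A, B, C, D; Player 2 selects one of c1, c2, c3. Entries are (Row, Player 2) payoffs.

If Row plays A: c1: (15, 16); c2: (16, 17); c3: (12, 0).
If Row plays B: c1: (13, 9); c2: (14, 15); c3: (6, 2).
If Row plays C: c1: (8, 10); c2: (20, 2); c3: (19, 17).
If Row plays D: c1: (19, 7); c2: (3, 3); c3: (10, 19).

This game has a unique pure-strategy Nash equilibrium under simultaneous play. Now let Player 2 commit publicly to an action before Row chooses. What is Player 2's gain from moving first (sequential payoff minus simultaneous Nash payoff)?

Solve by backward induction (Player 2 leads).
- c1 → Row plays D (best of 15, 13, 8, 19); Player 2 gets 7.
- c2 → Row plays C (best of 16, 14, 20, 3); Player 2 gets 2.
- c3 → Row plays C (best of 12, 6, 19, 10); Player 2 gets 17.
Player 2's induced payoffs are 7, 2, 17, so Player 2 commits to c3. Subgame-perfect outcome: (C, c3) with payoffs (19, 17).
For the simultaneous game, intersect best replies.
Row's best replies: c1→D; c2→C; c3→C.
Player 2's best replies: A→c2; B→c2; C→c3; D→c3.
The unique mutual best reply is (C, c3), giving (19, 17).
Player 2's commitment gain: 17 − 17 = 0.

0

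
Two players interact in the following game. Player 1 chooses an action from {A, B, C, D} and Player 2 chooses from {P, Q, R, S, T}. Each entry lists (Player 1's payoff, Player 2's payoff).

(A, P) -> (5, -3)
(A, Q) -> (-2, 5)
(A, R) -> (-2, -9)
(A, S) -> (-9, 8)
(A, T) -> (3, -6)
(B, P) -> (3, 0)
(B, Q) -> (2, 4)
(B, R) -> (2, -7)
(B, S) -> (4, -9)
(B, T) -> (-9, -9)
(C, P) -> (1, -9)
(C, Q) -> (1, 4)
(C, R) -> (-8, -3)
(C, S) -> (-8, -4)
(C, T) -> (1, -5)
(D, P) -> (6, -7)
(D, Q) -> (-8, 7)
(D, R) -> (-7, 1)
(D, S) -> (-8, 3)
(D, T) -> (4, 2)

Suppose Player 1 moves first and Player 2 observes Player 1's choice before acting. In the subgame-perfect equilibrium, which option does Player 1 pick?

Work backward from Player 2's decision.
- A → Player 2 plays S (best of -3, 5, -9, 8, -6); Player 1 gets -9.
- B → Player 2 plays Q (best of 0, 4, -7, -9, -9); Player 1 gets 2.
- C → Player 2 plays Q (best of -9, 4, -3, -4, -5); Player 1 gets 1.
- D → Player 2 plays Q (best of -7, 7, 1, 3, 2); Player 1 gets -8.
Player 1's induced payoffs are -9, 2, 1, -8, so Player 1 commits to B. Subgame-perfect outcome: (B, Q) with payoffs (2, 4).

B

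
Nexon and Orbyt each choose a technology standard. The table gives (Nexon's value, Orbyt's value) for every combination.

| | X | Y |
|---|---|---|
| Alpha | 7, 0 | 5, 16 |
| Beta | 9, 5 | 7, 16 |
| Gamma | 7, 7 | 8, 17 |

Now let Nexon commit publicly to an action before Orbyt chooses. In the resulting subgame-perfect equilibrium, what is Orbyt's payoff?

17

Work backward from Orbyt's decision.
- Alpha → Orbyt plays Y (best of 0, 16); Nexon gets 5.
- Beta → Orbyt plays Y (best of 5, 16); Nexon gets 7.
- Gamma → Orbyt plays Y (best of 7, 17); Nexon gets 8.
Among 5, 7, 8, the best is 8 at Gamma. Subgame-perfect outcome: (Gamma, Y) with payoffs (8, 17).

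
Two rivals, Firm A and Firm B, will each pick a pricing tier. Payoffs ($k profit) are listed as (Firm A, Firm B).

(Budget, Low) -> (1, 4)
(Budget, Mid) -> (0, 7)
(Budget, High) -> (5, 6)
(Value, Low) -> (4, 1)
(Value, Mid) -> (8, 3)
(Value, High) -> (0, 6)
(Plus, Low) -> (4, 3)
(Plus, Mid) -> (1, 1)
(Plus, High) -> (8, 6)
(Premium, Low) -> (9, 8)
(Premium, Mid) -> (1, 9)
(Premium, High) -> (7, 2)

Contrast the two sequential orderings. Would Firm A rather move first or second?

If Firm A leads: Firm B's best replies are Budget→Mid, Value→High, Plus→High, Premium→Mid; Firm A's induced payoffs 0, 0, 8, 1; outcome (Plus, High), payoffs (8, 6).
If Firm B leads: Firm A's best replies are Low→Premium, Mid→Value, High→Plus; Firm B's induced payoffs 8, 3, 6; outcome (Premium, Low), payoffs (9, 8).
Firm A gets 8 moving first and 9 moving second, so Firm A prefers to move second.

second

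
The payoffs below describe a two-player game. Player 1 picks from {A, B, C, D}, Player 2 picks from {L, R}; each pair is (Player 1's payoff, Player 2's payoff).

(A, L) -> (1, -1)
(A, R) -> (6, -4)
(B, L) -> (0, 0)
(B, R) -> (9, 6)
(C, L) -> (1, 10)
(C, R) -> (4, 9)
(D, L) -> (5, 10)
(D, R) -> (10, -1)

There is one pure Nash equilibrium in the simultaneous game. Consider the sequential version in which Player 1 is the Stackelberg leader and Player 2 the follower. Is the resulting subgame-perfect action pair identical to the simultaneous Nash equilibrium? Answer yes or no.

no

Work backward from Player 2's decision.
- A → Player 2 plays L (best of -1, -4); Player 1 gets 1.
- B → Player 2 plays R (best of 0, 6); Player 1 gets 9.
- C → Player 2 plays L (best of 10, 9); Player 1 gets 1.
- D → Player 2 plays L (best of 10, -1); Player 1 gets 5.
Maximizing over 1, 9, 1, 5, Player 1 chooses B. Subgame-perfect outcome: (B, R) with payoffs (9, 6).
Now find the simultaneous Nash equilibrium.
Player 1's best replies: L→D; R→D.
Player 2's best replies: A→L; B→R; C→L; D→L.
The unique mutual best reply is (D, L), giving (5, 10).
Sequential outcome (B, R) differs from the Nash profile (D, L).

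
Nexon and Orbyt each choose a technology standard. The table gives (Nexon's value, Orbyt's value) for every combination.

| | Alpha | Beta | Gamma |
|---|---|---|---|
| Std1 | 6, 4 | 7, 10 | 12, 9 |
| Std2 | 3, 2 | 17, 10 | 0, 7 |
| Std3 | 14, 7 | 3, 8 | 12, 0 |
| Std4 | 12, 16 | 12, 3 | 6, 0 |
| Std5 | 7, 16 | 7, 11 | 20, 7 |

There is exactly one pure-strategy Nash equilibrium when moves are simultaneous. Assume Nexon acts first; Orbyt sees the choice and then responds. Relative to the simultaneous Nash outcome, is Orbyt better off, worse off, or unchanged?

Orbyt best-responds to each possible Nexon move:
- Std1: Orbyt compares 4, 10, 9 and picks Beta; Nexon would get 7.
- Std2: Orbyt compares 2, 10, 7 and picks Beta; Nexon would get 17.
- Std3: Orbyt compares 7, 8, 0 and picks Beta; Nexon would get 3.
- Std4: Orbyt compares 16, 3, 0 and picks Alpha; Nexon would get 12.
- Std5: Orbyt compares 16, 11, 7 and picks Alpha; Nexon would get 7.
Nexon's induced payoffs are 7, 17, 3, 12, 7, so Nexon commits to Std2. Subgame-perfect outcome: (Std2, Beta) with payoffs (17, 10).
For the simultaneous game, intersect best replies.
Nexon's best replies: Alpha→Std3; Beta→Std2; Gamma→Std5.
Orbyt's best replies: Std1→Beta; Std2→Beta; Std3→Beta; Std4→Alpha; Std5→Alpha.
The unique mutual best reply is (Std2, Beta), giving (17, 10).
Orbyt earns 10 sequentially versus 10 at the Nash outcome: unchanged.

unchanged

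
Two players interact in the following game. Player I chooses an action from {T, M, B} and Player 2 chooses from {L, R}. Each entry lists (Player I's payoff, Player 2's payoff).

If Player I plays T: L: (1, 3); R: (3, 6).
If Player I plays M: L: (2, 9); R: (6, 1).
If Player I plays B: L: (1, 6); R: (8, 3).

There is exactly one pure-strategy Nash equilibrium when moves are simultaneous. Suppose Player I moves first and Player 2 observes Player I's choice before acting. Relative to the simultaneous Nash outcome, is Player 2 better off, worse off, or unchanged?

Backward induction with Player I moving first.
- T: Player 2 compares 3, 6 and picks R; Player I would get 3.
- M: Player 2 compares 9, 1 and picks L; Player I would get 2.
- B: Player 2 compares 6, 3 and picks L; Player I would get 1.
Player I's induced payoffs are 3, 2, 1, so Player I commits to T. Subgame-perfect outcome: (T, R) with payoffs (3, 6).
For the simultaneous game, intersect best replies.
Player I's best replies: L→M; R→B.
Player 2's best replies: T→R; M→L; B→L.
The unique mutual best reply is (M, L), giving (2, 9).
Player 2 earns 6 sequentially versus 9 at the Nash outcome: worse off.

worse off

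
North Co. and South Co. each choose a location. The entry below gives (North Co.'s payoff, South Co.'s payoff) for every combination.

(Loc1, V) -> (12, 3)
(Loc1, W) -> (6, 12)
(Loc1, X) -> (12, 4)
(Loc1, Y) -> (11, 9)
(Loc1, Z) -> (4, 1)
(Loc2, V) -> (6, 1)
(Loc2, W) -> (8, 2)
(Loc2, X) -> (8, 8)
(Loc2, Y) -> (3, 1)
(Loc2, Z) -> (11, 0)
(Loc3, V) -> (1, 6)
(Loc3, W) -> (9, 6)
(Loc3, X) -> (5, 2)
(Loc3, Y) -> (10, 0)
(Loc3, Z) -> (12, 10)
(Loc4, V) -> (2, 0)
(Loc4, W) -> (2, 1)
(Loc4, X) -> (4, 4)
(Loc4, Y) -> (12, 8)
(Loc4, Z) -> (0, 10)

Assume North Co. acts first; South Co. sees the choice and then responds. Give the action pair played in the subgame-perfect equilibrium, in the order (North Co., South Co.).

(Loc3, Z)

South Co. best-responds to each possible North Co. move:
- Loc1: South Co. compares 3, 12, 4, 9, 1 and picks W; North Co. would get 6.
- Loc2: South Co. compares 1, 2, 8, 1, 0 and picks X; North Co. would get 8.
- Loc3: South Co. compares 6, 6, 2, 0, 10 and picks Z; North Co. would get 12.
- Loc4: South Co. compares 0, 1, 4, 8, 10 and picks Z; North Co. would get 0.
Among 6, 8, 12, 0, the best is 12 at Loc3. Subgame-perfect outcome: (Loc3, Z) with payoffs (12, 10).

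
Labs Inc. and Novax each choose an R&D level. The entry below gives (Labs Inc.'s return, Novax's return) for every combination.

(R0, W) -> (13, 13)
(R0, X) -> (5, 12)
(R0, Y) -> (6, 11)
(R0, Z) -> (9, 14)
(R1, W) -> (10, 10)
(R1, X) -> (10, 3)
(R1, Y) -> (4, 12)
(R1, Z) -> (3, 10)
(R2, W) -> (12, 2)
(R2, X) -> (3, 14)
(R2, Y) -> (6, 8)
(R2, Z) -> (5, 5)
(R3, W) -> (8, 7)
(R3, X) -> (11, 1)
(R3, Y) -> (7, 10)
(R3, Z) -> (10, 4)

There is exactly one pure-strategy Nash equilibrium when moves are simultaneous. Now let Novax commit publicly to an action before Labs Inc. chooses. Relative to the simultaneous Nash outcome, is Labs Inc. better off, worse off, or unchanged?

better off

Labs Inc. best-responds to each possible Novax move:
- W → Labs Inc. plays R0 (best of 13, 10, 12, 8); Novax gets 13.
- X → Labs Inc. plays R3 (best of 5, 10, 3, 11); Novax gets 1.
- Y → Labs Inc. plays R3 (best of 6, 4, 6, 7); Novax gets 10.
- Z → Labs Inc. plays R3 (best of 9, 3, 5, 10); Novax gets 4.
Among 13, 1, 10, 4, the best is 13 at W. Subgame-perfect outcome: (R0, W) with payoffs (13, 13).
For the simultaneous game, intersect best replies.
Labs Inc.'s best replies: W→R0; X→R3; Y→R3; Z→R3.
Novax's best replies: R0→Z; R1→Y; R2→X; R3→Y.
The unique mutual best reply is (R3, Y), giving (7, 10).
Labs Inc. earns 13 sequentially versus 7 at the Nash outcome: better off.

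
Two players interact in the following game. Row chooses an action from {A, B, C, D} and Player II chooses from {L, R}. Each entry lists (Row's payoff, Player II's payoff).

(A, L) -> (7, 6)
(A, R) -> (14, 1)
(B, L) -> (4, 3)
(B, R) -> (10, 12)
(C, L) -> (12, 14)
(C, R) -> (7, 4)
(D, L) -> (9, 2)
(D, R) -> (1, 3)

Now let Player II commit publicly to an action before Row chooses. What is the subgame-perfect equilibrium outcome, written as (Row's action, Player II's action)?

Row best-responds to each possible Player II move:
- L: Row compares 7, 4, 12, 9 and picks C; Player II would get 14.
- R: Row compares 14, 10, 7, 1 and picks A; Player II would get 1.
Among 14, 1, the best is 14 at L. Subgame-perfect outcome: (C, L) with payoffs (12, 14).

(C, L)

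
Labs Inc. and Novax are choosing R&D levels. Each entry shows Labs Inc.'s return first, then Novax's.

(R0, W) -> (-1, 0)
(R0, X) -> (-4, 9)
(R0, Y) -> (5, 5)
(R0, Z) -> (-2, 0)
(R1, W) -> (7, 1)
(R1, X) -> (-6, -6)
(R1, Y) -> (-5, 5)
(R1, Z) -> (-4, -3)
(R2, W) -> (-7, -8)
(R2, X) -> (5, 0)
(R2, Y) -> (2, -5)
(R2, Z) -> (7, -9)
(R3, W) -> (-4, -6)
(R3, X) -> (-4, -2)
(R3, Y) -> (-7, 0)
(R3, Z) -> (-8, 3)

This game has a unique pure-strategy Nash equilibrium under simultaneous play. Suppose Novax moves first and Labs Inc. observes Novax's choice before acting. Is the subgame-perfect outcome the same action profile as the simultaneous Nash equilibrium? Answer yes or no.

Solve by backward induction (Novax leads).
- W: BR = R1, leader payoff 1.
- X: BR = R2, leader payoff 0.
- Y: BR = R0, leader payoff 5.
- Z: BR = R2, leader payoff -9.
Among 1, 0, 5, -9, the best is 5 at Y. Subgame-perfect outcome: (R0, Y) with payoffs (5, 5).
Now find the simultaneous Nash equilibrium.
Labs Inc.'s best replies: W→R1; X→R2; Y→R0; Z→R2.
Novax's best replies: R0→X; R1→Y; R2→X; R3→Z.
Only (R2, X) has each player best-responding; Nash payoffs (5, 0).
Sequential outcome (R0, Y) differs from the Nash profile (R2, X).

no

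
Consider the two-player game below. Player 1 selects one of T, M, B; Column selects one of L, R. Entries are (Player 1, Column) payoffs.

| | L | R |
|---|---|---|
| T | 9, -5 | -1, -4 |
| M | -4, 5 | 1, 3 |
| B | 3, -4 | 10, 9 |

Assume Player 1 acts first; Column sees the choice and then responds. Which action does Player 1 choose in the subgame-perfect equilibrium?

B

Work backward from Column's decision.
- T: BR = R, leader payoff -1.
- M: BR = L, leader payoff -4.
- B: BR = R, leader payoff 10.
Among -1, -4, 10, the best is 10 at B. Subgame-perfect outcome: (B, R) with payoffs (10, 9).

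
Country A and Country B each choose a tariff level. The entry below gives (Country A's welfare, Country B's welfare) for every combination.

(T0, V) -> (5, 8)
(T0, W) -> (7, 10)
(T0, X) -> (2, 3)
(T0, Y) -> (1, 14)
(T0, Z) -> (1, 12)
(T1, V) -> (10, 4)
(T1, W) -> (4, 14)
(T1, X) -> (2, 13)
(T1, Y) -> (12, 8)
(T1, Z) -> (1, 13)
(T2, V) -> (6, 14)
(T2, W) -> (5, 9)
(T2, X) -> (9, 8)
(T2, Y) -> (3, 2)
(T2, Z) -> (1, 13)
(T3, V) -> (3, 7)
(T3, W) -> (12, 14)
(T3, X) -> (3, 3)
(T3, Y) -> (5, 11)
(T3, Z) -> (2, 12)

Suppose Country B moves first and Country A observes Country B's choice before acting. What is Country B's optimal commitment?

W

Backward induction with Country B moving first.
- V → Country A plays T1 (best of 5, 10, 6, 3); Country B gets 4.
- W → Country A plays T3 (best of 7, 4, 5, 12); Country B gets 14.
- X → Country A plays T2 (best of 2, 2, 9, 3); Country B gets 8.
- Y → Country A plays T1 (best of 1, 12, 3, 5); Country B gets 8.
- Z → Country A plays T3 (best of 1, 1, 1, 2); Country B gets 12.
Maximizing over 4, 14, 8, 8, 12, Country B chooses W. Subgame-perfect outcome: (T3, W) with payoffs (12, 14).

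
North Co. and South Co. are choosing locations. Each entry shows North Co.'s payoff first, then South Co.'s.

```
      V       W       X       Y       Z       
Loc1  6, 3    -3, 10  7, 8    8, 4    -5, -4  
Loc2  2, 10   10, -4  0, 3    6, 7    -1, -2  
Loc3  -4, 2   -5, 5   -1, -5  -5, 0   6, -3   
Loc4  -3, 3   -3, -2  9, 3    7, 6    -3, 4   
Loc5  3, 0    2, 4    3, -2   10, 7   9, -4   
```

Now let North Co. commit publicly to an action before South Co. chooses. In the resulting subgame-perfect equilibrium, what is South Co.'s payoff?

Work backward from South Co.'s decision.
- Loc1: BR = W, leader payoff -3.
- Loc2: BR = V, leader payoff 2.
- Loc3: BR = W, leader payoff -5.
- Loc4: BR = Y, leader payoff 7.
- Loc5: BR = Y, leader payoff 10.
Among -3, 2, -5, 7, 10, the best is 10 at Loc5. Subgame-perfect outcome: (Loc5, Y) with payoffs (10, 7).

7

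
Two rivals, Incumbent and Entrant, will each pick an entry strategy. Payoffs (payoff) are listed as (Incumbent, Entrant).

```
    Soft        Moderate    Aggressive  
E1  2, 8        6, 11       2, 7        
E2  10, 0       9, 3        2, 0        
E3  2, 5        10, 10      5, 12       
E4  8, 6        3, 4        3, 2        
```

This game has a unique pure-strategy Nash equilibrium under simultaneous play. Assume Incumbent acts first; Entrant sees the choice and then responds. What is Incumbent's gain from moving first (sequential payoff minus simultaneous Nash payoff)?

Solve by backward induction (Incumbent leads).
- E1: BR = Moderate, leader payoff 6.
- E2: BR = Moderate, leader payoff 9.
- E3: BR = Aggressive, leader payoff 5.
- E4: BR = Soft, leader payoff 8.
Among 6, 9, 5, 8, the best is 9 at E2. Subgame-perfect outcome: (E2, Moderate) with payoffs (9, 3).
Now find the simultaneous Nash equilibrium.
Incumbent's best replies: Soft→E2; Moderate→E3; Aggressive→E3.
Entrant's best replies: E1→Moderate; E2→Moderate; E3→Aggressive; E4→Soft.
The unique mutual best reply is (E3, Aggressive), giving (5, 12).
Incumbent's commitment gain: 9 − 5 = 4.

4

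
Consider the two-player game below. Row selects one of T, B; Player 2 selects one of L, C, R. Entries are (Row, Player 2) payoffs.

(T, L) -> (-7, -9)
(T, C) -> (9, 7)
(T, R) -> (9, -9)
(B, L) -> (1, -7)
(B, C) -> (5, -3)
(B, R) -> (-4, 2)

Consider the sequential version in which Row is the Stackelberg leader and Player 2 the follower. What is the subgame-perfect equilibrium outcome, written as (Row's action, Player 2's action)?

(T, C)

Work backward from Player 2's decision.
- T: Player 2 compares -9, 7, -9 and picks C; Row would get 9.
- B: Player 2 compares -7, -3, 2 and picks R; Row would get -4.
Maximizing over 9, -4, Row chooses T. Subgame-perfect outcome: (T, C) with payoffs (9, 7).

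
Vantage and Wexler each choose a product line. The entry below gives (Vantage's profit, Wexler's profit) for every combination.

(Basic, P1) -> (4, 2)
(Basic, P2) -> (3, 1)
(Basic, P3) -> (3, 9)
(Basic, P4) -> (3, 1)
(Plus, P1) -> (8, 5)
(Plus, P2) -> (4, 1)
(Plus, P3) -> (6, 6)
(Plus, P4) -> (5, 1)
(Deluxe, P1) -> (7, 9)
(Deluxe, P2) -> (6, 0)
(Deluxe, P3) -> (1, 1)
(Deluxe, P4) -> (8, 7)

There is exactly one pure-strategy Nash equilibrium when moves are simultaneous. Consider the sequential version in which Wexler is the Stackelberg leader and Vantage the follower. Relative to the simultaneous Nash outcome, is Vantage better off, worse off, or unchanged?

better off

Backward induction with Wexler moving first.
- P1: BR = Plus, leader payoff 5.
- P2: BR = Deluxe, leader payoff 0.
- P3: BR = Plus, leader payoff 6.
- P4: BR = Deluxe, leader payoff 7.
Among 5, 0, 6, 7, the best is 7 at P4. Subgame-perfect outcome: (Deluxe, P4) with payoffs (8, 7).
Now find the simultaneous Nash equilibrium.
Vantage's best replies: P1→Plus; P2→Deluxe; P3→Plus; P4→Deluxe.
Wexler's best replies: Basic→P3; Plus→P3; Deluxe→P1.
The unique mutual best reply is (Plus, P3), giving (6, 6).
Vantage earns 8 sequentially versus 6 at the Nash outcome: better off.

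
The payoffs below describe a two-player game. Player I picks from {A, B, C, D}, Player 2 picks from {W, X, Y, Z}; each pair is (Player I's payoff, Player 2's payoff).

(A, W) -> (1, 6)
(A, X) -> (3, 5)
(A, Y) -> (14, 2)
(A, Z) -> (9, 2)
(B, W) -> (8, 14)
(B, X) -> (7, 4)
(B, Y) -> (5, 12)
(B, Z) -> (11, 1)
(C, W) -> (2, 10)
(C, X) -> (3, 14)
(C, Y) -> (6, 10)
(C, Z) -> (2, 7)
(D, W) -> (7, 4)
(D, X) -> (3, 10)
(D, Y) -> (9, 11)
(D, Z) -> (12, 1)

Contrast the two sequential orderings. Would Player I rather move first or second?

If Player I leads: Player 2's best replies are A→W, B→W, C→X, D→Y; Player I's induced payoffs 1, 8, 3, 9; outcome (D, Y), payoffs (9, 11).
If Player 2 leads: Player I's best replies are W→B, X→B, Y→A, Z→D; Player 2's induced payoffs 14, 4, 2, 1; outcome (B, W), payoffs (8, 14).
Player I gets 9 moving first and 8 moving second, so Player I prefers to move first.

first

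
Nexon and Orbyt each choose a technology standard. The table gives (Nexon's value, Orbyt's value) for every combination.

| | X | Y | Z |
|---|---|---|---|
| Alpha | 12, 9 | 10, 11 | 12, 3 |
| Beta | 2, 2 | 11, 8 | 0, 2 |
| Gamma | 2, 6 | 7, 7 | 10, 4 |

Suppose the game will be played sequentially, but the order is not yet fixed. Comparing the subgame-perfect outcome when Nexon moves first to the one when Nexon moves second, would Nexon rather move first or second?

second

If Nexon leads: Orbyt's best replies are Alpha→Y, Beta→Y, Gamma→Y; Nexon's induced payoffs 10, 11, 7; outcome (Beta, Y), payoffs (11, 8).
If Orbyt leads: Nexon's best replies are X→Alpha, Y→Beta, Z→Alpha; Orbyt's induced payoffs 9, 8, 3; outcome (Alpha, X), payoffs (12, 9).
Nexon gets 11 moving first and 12 moving second, so Nexon prefers to move second.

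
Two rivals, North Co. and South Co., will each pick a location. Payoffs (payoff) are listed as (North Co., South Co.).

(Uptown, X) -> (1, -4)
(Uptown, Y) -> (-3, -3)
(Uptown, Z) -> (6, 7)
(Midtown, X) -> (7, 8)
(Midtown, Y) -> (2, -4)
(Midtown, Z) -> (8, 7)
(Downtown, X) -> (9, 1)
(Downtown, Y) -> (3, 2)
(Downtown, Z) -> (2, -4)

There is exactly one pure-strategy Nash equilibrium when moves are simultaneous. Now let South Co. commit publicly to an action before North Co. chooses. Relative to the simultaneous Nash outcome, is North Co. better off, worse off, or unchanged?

better off

North Co. best-responds to each possible South Co. move:
- X → North Co. plays Downtown (best of 1, 7, 9); South Co. gets 1.
- Y → North Co. plays Downtown (best of -3, 2, 3); South Co. gets 2.
- Z → North Co. plays Midtown (best of 6, 8, 2); South Co. gets 7.
South Co.'s induced payoffs are 1, 2, 7, so South Co. commits to Z. Subgame-perfect outcome: (Midtown, Z) with payoffs (8, 7).
For the simultaneous game, intersect best replies.
North Co.'s best replies: X→Downtown; Y→Downtown; Z→Midtown.
South Co.'s best replies: Uptown→Z; Midtown→X; Downtown→Y.
Only (Downtown, Y) has each player best-responding; Nash payoffs (3, 2).
North Co. earns 8 sequentially versus 3 at the Nash outcome: better off.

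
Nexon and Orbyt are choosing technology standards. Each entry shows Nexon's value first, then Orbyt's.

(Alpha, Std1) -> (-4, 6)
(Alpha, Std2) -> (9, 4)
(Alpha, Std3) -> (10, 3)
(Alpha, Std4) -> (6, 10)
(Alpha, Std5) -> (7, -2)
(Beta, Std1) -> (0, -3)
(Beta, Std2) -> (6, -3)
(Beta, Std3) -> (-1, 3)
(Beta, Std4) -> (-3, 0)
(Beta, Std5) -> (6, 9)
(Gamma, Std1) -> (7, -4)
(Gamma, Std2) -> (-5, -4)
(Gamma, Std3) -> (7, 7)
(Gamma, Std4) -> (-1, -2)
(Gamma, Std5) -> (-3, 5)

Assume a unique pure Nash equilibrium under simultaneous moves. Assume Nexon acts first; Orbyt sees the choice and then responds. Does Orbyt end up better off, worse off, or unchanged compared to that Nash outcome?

Backward induction with Nexon moving first.
- Alpha: Orbyt compares 6, 4, 3, 10, -2 and picks Std4; Nexon would get 6.
- Beta: Orbyt compares -3, -3, 3, 0, 9 and picks Std5; Nexon would get 6.
- Gamma: Orbyt compares -4, -4, 7, -2, 5 and picks Std3; Nexon would get 7.
Among 6, 6, 7, the best is 7 at Gamma. Subgame-perfect outcome: (Gamma, Std3) with payoffs (7, 7).
Now find the simultaneous Nash equilibrium.
Nexon's best replies: Std1→Gamma; Std2→Alpha; Std3→Alpha; Std4→Alpha; Std5→Alpha.
Orbyt's best replies: Alpha→Std4; Beta→Std5; Gamma→Std3.
The unique mutual best reply is (Alpha, Std4), giving (6, 10).
Orbyt earns 7 sequentially versus 10 at the Nash outcome: worse off.

worse off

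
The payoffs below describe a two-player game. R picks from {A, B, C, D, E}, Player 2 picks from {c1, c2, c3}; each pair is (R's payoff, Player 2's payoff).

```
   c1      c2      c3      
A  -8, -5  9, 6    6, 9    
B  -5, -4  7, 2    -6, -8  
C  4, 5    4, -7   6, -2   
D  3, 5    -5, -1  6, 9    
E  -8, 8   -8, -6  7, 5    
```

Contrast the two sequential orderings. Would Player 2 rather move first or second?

first

If R leads: Player 2's best replies are A→c3, B→c2, C→c1, D→c3, E→c1; R's induced payoffs 6, 7, 4, 6, -8; outcome (B, c2), payoffs (7, 2).
If Player 2 leads: R's best replies are c1→C, c2→A, c3→E; Player 2's induced payoffs 5, 6, 5; outcome (A, c2), payoffs (9, 6).
Player 2 gets 6 moving first and 2 moving second, so Player 2 prefers to move first.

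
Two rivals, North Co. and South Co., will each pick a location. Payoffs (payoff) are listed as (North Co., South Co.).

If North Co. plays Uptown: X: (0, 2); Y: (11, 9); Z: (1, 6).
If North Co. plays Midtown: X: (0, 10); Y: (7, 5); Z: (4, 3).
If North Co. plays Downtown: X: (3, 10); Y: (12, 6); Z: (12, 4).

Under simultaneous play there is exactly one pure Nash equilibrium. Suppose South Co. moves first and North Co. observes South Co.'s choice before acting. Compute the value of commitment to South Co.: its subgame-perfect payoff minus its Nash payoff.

0

Work backward from North Co.'s decision.
- X: BR = Downtown, leader payoff 10.
- Y: BR = Downtown, leader payoff 6.
- Z: BR = Downtown, leader payoff 4.
South Co.'s induced payoffs are 10, 6, 4, so South Co. commits to X. Subgame-perfect outcome: (Downtown, X) with payoffs (3, 10).
Under simultaneous play:
North Co.'s best replies: X→Downtown; Y→Downtown; Z→Downtown.
South Co.'s best replies: Uptown→Y; Midtown→X; Downtown→X.
The unique mutual best reply is (Downtown, X), giving (3, 10).
South Co.'s commitment gain: 10 − 10 = 0.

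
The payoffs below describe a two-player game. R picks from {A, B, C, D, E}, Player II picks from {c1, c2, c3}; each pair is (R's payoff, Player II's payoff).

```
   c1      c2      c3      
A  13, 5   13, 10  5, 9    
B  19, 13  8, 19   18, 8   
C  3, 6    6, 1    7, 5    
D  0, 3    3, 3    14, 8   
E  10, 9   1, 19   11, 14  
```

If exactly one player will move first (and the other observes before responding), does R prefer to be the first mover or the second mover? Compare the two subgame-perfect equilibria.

If R leads: Player II's best replies are A→c2, B→c2, C→c1, D→c3, E→c2; R's induced payoffs 13, 8, 3, 14, 1; outcome (D, c3), payoffs (14, 8).
If Player II leads: R's best replies are c1→B, c2→A, c3→B; Player II's induced payoffs 13, 10, 8; outcome (B, c1), payoffs (19, 13).
R gets 14 moving first and 19 moving second, so R prefers to move second.

second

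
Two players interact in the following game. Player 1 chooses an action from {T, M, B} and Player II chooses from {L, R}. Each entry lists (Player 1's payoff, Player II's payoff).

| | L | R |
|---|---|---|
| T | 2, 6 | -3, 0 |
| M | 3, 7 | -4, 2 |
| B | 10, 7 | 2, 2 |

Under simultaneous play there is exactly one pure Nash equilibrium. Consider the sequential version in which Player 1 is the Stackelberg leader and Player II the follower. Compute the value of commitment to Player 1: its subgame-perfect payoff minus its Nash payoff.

0

Solve by backward induction (Player 1 leads).
- T → Player II plays L (best of 6, 0); Player 1 gets 2.
- M → Player II plays L (best of 7, 2); Player 1 gets 3.
- B → Player II plays L (best of 7, 2); Player 1 gets 10.
Maximizing over 2, 3, 10, Player 1 chooses B. Subgame-perfect outcome: (B, L) with payoffs (10, 7).
Now find the simultaneous Nash equilibrium.
Player 1's best replies: L→B; R→B.
Player II's best replies: T→L; M→L; B→L.
Only (B, L) has each player best-responding; Nash payoffs (10, 7).
Player 1's commitment gain: 10 − 10 = 0.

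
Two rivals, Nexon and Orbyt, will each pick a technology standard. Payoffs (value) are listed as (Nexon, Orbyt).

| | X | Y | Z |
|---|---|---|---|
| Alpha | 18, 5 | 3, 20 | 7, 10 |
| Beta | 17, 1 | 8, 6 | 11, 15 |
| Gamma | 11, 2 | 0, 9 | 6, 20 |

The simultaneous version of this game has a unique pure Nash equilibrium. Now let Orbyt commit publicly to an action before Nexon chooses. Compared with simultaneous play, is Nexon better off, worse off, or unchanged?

Backward induction with Orbyt moving first.
- X: BR = Alpha, leader payoff 5.
- Y: BR = Beta, leader payoff 6.
- Z: BR = Beta, leader payoff 15.
Maximizing over 5, 6, 15, Orbyt chooses Z. Subgame-perfect outcome: (Beta, Z) with payoffs (11, 15).
For the simultaneous game, intersect best replies.
Nexon's best replies: X→Alpha; Y→Beta; Z→Beta.
Orbyt's best replies: Alpha→Y; Beta→Z; Gamma→Z.
The unique mutual best reply is (Beta, Z), giving (11, 15).
Nexon earns 11 sequentially versus 11 at the Nash outcome: unchanged.

unchanged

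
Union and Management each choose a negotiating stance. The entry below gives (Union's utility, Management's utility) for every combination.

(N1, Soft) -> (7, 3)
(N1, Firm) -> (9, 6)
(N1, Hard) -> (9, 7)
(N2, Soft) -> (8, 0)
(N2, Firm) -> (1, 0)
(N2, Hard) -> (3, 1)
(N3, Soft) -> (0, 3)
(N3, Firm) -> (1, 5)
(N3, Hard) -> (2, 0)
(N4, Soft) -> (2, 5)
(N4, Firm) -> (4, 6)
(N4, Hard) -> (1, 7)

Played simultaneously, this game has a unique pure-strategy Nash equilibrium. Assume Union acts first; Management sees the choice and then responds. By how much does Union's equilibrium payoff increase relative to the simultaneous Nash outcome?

0

Management best-responds to each possible Union move:
- N1: BR = Hard, leader payoff 9.
- N2: BR = Hard, leader payoff 3.
- N3: BR = Firm, leader payoff 1.
- N4: BR = Hard, leader payoff 1.
Maximizing over 9, 3, 1, 1, Union chooses N1. Subgame-perfect outcome: (N1, Hard) with payoffs (9, 7).
Now find the simultaneous Nash equilibrium.
Union's best replies: Soft→N2; Firm→N1; Hard→N1.
Management's best replies: N1→Hard; N2→Hard; N3→Firm; N4→Hard.
The unique mutual best reply is (N1, Hard), giving (9, 7).
Union's commitment gain: 9 − 9 = 0.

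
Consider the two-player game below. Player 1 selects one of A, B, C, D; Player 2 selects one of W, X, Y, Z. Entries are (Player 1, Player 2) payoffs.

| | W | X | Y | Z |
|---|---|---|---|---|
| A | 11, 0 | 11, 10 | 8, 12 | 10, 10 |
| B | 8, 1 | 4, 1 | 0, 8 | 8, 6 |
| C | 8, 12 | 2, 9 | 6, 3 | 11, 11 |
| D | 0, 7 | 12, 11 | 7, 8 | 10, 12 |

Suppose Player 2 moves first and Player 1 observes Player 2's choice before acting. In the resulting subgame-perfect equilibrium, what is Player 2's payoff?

12

Solve by backward induction (Player 2 leads).
- W: BR = A, leader payoff 0.
- X: BR = D, leader payoff 11.
- Y: BR = A, leader payoff 12.
- Z: BR = C, leader payoff 11.
Maximizing over 0, 11, 12, 11, Player 2 chooses Y. Subgame-perfect outcome: (A, Y) with payoffs (8, 12).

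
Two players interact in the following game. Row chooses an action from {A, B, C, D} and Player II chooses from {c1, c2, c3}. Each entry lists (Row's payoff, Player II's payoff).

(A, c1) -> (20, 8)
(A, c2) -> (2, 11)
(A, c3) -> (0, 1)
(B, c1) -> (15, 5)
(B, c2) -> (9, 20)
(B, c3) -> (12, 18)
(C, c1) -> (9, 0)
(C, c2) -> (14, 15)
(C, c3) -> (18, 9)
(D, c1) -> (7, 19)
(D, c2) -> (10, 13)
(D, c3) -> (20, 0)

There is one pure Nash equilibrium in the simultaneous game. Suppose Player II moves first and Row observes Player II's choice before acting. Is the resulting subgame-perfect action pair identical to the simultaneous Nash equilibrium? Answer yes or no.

yes

Work backward from Row's decision.
- c1: BR = A, leader payoff 8.
- c2: BR = C, leader payoff 15.
- c3: BR = D, leader payoff 0.
Player II's induced payoffs are 8, 15, 0, so Player II commits to c2. Subgame-perfect outcome: (C, c2) with payoffs (14, 15).
Now find the simultaneous Nash equilibrium.
Row's best replies: c1→A; c2→C; c3→D.
Player II's best replies: A→c2; B→c2; C→c2; D→c1.
The unique mutual best reply is (C, c2), giving (14, 15).
Sequential outcome (C, c2) coincides with the Nash profile (C, c2).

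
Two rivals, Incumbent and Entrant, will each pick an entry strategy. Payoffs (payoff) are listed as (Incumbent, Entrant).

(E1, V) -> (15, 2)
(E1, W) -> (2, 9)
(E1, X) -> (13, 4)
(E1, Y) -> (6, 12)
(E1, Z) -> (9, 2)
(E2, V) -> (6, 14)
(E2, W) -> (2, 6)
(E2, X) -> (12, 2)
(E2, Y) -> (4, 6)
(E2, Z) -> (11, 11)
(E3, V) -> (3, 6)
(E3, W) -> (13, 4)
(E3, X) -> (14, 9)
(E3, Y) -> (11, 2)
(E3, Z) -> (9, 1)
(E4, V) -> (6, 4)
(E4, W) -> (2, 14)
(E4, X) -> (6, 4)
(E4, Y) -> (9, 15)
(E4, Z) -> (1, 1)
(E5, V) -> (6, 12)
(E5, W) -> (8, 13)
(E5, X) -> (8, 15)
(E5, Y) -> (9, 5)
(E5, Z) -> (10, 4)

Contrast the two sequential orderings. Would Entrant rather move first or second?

first

If Incumbent leads: Entrant's best replies are E1→Y, E2→V, E3→X, E4→Y, E5→X; Incumbent's induced payoffs 6, 6, 14, 9, 8; outcome (E3, X), payoffs (14, 9).
If Entrant leads: Incumbent's best replies are V→E1, W→E3, X→E3, Y→E3, Z→E2; Entrant's induced payoffs 2, 4, 9, 2, 11; outcome (E2, Z), payoffs (11, 11).
Entrant gets 11 moving first and 9 moving second, so Entrant prefers to move first.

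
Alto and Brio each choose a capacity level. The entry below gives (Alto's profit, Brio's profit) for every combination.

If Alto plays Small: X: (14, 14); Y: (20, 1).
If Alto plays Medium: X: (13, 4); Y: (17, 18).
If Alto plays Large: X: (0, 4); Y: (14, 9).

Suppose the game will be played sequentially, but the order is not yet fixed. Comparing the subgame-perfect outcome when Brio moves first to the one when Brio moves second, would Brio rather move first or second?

second

If Alto leads: Brio's best replies are Small→X, Medium→Y, Large→Y; Alto's induced payoffs 14, 17, 14; outcome (Medium, Y), payoffs (17, 18).
If Brio leads: Alto's best replies are X→Small, Y→Small; Brio's induced payoffs 14, 1; outcome (Small, X), payoffs (14, 14).
Brio gets 14 moving first and 18 moving second, so Brio prefers to move second.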